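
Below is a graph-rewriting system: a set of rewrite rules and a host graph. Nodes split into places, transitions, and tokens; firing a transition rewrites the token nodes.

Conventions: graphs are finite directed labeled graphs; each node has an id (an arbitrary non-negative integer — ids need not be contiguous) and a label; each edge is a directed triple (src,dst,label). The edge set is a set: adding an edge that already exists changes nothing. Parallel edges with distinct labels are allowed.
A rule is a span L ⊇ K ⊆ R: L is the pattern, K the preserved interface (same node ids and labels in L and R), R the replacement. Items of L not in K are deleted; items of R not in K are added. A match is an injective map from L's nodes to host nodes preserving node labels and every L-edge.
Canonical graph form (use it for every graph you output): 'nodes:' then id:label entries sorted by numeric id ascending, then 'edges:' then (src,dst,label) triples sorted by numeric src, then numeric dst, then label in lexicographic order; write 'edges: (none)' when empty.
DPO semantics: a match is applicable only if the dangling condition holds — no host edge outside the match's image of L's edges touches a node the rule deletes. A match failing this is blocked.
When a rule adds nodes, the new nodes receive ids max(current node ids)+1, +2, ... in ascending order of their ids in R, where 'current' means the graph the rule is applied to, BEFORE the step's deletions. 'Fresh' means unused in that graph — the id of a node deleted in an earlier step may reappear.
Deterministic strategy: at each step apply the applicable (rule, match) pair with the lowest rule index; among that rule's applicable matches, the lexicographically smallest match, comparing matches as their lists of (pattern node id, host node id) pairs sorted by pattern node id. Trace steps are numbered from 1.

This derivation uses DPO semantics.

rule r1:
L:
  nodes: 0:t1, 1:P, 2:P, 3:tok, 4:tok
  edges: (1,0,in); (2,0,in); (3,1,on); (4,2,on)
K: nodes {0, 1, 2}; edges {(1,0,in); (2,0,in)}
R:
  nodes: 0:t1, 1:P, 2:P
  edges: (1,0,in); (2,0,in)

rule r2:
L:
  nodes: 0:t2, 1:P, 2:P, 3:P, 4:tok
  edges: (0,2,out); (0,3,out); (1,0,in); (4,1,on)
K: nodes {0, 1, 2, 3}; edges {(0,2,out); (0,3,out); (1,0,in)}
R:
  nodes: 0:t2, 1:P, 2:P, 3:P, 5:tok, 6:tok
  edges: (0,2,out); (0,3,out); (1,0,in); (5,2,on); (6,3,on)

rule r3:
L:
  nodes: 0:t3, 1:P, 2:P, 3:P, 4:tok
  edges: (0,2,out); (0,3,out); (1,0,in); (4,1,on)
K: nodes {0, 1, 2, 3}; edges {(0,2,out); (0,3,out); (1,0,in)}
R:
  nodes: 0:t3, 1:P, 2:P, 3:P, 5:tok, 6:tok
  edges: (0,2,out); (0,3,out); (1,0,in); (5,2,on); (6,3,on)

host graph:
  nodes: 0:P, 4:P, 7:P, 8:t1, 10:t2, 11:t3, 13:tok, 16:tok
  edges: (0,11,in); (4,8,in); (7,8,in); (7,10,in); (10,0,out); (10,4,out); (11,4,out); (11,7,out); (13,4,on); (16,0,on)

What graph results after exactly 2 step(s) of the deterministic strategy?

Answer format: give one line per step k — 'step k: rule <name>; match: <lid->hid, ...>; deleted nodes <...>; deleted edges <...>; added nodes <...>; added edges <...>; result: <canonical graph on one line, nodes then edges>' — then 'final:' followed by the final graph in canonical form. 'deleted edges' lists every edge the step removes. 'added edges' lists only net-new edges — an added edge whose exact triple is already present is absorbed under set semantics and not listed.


step 1: rule r3; match: 0->11, 1->0, 2->4, 3->7, 4->16; deleted nodes 16; deleted edges (16,0,on); added nodes 17, 18; added edges (17,4,on); (18,7,on); result: nodes: 0:P, 4:P, 7:P, 8:t1, 10:t2, 11:t3, 13:tok, 17:tok, 18:tok edges: (0,11,in); (4,8,in); (7,8,in); (7,10,in); (10,0,out); (10,4,out); (11,4,out); (11,7,out); (13,4,on); (17,4,on); (18,7,on)
step 2: rule r1; match: 0->8, 1->4, 2->7, 3->13, 4->18; deleted nodes 13, 18; deleted edges (13,4,on); (18,7,on); added nodes (none); added edges (none); result: nodes: 0:P, 4:P, 7:P, 8:t1, 10:t2, 11:t3, 17:tok edges: (0,11,in); (4,8,in); (7,8,in); (7,10,in); (10,0,out); (10,4,out); (11,4,out); (11,7,out); (17,4,on)
final:
nodes: 0:P, 4:P, 7:P, 8:t1, 10:t2, 11:t3, 17:tok
edges: (0,11,in); (4,8,in); (7,8,in); (7,10,in); (10,0,out); (10,4,out); (11,4,out); (11,7,out); (17,4,on)


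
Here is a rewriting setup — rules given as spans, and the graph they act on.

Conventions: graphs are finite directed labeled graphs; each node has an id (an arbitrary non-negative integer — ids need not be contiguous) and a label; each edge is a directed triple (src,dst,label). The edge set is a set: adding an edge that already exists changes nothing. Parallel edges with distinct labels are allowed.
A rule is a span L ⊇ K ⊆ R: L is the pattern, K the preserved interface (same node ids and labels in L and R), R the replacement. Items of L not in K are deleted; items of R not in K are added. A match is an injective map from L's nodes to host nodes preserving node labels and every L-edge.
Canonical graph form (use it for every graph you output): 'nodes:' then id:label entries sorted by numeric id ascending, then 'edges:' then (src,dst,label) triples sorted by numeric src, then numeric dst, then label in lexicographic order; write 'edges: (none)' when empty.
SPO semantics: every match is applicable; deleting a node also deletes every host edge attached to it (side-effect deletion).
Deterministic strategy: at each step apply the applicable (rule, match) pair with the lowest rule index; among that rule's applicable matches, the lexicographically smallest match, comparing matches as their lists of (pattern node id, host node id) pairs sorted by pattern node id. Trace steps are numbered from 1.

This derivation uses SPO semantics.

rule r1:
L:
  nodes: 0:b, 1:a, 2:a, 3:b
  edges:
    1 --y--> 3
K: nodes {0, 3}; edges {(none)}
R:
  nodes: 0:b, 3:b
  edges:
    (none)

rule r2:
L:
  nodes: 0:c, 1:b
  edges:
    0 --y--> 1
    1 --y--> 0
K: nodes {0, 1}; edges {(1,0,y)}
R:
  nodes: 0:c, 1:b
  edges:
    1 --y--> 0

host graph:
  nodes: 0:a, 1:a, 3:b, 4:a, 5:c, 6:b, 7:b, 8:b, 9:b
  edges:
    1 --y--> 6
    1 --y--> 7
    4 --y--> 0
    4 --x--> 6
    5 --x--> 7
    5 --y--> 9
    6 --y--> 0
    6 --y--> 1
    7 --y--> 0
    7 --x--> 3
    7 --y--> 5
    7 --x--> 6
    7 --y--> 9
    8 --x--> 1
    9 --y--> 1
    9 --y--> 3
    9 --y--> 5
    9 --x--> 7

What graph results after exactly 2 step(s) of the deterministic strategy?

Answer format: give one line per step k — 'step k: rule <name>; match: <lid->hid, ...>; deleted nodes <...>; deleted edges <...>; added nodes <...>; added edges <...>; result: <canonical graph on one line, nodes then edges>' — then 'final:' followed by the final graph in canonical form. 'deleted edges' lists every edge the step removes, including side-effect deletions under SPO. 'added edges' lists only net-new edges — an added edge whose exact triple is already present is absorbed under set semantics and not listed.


step 1: rule r1; match: 0->3, 1->1, 2->0, 3->6; deleted nodes 0, 1; deleted edges (1,6,y); (1,7,y); (4,0,y); (6,0,y); (6,1,y); (7,0,y); (8,1,x); (9,1,y); added nodes (none); added edges (none); result: nodes: 3:b, 4:a, 5:c, 6:b, 7:b, 8:b, 9:b edges: (4,6,x); (5,7,x); (5,9,y); (7,3,x); (7,5,y); (7,6,x); (7,9,y); (9,3,y); (9,5,y); (9,7,x)
step 2: rule r2; match: 0->5, 1->9; deleted nodes (none); deleted edges (5,9,y); added nodes (none); added edges (none); result: nodes: 3:b, 4:a, 5:c, 6:b, 7:b, 8:b, 9:b edges: (4,6,x); (5,7,x); (7,3,x); (7,5,y); (7,6,x); (7,9,y); (9,3,y); (9,5,y); (9,7,x)
final:
nodes: 3:b, 4:a, 5:c, 6:b, 7:b, 8:b, 9:b
edges: (4,6,x); (5,7,x); (7,3,x); (7,5,y); (7,6,x); (7,9,y); (9,3,y); (9,5,y); (9,7,x)


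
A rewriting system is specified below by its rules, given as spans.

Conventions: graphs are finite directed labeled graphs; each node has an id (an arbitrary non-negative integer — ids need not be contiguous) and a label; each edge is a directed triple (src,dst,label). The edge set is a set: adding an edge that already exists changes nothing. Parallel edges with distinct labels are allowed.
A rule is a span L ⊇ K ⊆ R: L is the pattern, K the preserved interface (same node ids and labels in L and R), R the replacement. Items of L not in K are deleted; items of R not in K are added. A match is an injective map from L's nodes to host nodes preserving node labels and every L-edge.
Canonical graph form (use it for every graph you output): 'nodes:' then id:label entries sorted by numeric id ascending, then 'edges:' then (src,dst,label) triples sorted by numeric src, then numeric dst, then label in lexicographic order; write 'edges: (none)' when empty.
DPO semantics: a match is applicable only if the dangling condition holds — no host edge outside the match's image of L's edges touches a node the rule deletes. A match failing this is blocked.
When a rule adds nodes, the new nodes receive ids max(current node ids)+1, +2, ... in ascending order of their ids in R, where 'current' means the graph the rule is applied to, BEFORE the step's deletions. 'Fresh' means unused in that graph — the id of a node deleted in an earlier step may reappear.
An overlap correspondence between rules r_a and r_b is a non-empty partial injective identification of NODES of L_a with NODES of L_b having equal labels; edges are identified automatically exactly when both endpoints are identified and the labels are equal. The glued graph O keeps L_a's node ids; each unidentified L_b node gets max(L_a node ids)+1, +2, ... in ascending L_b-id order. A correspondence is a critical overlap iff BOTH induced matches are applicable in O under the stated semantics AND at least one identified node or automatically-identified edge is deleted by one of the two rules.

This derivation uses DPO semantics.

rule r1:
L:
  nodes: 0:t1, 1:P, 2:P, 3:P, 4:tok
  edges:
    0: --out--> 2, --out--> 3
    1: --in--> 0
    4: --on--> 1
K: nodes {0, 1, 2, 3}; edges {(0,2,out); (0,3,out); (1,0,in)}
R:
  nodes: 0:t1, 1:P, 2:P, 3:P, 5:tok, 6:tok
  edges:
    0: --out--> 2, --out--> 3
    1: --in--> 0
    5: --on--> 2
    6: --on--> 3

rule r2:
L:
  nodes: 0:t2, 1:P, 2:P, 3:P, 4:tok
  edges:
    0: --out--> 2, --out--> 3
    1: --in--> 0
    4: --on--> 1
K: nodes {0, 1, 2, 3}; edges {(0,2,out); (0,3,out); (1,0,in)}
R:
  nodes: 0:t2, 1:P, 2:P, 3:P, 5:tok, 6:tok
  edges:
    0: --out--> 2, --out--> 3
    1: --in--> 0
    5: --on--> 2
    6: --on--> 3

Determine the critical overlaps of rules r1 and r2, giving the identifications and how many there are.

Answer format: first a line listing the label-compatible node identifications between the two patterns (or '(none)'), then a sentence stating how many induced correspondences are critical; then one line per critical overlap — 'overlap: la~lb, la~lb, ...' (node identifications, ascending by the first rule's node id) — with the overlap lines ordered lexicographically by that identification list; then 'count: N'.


label-compatible node identifications between L(r1) and L(r2): 1~1, 1~2, 1~3, 2~1, 2~2, 2~3, 3~1, 3~2, 3~3, 4~4
7 of the induced correspondences are critical overlaps of r1 and r2.
overlap: 1~1, 2~2, 3~3, 4~4
overlap: 1~1, 2~2, 4~4
overlap: 1~1, 2~3, 3~2, 4~4
overlap: 1~1, 2~3, 4~4
overlap: 1~1, 3~2, 4~4
overlap: 1~1, 3~3, 4~4
overlap: 1~1, 4~4
count: 7


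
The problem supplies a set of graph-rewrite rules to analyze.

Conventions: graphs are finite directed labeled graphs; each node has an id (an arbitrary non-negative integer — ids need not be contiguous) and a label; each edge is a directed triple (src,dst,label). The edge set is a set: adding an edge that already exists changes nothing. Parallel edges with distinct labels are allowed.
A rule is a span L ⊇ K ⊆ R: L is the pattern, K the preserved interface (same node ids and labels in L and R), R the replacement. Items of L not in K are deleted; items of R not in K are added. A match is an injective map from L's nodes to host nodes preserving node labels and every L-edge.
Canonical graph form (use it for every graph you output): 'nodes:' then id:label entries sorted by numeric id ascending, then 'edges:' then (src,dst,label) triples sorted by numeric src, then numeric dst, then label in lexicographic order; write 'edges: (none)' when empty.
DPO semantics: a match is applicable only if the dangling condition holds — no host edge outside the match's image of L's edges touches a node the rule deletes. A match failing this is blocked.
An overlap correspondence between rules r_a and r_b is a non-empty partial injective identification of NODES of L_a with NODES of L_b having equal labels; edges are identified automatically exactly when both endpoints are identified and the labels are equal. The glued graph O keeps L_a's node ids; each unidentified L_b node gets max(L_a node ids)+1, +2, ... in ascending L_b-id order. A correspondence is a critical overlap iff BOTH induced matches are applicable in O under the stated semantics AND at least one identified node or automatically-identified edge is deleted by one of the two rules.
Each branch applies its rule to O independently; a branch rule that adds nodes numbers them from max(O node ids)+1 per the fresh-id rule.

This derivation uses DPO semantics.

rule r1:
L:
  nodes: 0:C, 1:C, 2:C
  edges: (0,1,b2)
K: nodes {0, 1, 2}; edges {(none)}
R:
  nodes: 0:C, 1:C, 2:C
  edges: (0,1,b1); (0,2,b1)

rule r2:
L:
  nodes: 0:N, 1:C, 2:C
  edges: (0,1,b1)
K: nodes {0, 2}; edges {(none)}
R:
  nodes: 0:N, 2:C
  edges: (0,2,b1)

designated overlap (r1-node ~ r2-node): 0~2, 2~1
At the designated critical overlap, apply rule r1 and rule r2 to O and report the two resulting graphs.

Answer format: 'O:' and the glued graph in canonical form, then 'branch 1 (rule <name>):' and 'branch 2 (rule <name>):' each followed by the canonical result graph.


O:
nodes: 0:C, 1:C, 2:C, 3:N
edges: (0,1,b2); (3,2,b1)
branch 1 (rule r1):
nodes: 0:C, 1:C, 2:C, 3:N
edges: (0,1,b1); (0,2,b1); (3,2,b1)
branch 2 (rule r2):
nodes: 0:C, 1:C, 3:N
edges: (0,1,b2); (3,0,b1)


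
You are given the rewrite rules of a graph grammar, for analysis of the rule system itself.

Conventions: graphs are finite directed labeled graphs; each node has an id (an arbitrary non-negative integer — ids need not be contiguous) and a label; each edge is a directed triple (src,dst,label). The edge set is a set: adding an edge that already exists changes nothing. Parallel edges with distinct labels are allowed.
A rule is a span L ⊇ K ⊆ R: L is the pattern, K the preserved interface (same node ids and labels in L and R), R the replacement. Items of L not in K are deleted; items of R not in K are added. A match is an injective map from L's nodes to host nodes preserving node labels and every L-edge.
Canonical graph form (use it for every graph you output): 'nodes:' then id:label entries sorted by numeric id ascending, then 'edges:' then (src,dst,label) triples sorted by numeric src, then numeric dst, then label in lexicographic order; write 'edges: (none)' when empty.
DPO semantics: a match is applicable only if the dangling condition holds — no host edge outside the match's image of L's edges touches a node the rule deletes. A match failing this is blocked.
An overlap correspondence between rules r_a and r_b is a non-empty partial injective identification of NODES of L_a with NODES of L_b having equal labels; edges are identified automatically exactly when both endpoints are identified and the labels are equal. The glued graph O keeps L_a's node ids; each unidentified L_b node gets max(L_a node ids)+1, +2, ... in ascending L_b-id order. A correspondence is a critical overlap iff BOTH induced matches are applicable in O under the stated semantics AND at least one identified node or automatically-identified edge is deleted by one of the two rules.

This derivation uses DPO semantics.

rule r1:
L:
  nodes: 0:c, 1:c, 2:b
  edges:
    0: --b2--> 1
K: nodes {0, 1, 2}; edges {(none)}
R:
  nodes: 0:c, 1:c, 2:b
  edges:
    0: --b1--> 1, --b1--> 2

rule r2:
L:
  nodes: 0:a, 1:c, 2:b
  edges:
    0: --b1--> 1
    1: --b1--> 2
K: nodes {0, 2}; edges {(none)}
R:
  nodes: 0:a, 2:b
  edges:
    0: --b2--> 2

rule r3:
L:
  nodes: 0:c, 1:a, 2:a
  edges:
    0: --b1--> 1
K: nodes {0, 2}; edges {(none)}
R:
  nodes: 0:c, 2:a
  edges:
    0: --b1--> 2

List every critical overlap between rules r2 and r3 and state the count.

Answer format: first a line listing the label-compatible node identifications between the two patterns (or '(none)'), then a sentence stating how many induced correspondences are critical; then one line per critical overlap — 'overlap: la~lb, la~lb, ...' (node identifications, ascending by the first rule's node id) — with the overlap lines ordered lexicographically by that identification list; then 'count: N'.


label-compatible node identifications between L(r2) and L(r3): 0~1, 0~2, 1~0
0 of the induced correspondences are critical overlaps of r2 and r3.
count: 0


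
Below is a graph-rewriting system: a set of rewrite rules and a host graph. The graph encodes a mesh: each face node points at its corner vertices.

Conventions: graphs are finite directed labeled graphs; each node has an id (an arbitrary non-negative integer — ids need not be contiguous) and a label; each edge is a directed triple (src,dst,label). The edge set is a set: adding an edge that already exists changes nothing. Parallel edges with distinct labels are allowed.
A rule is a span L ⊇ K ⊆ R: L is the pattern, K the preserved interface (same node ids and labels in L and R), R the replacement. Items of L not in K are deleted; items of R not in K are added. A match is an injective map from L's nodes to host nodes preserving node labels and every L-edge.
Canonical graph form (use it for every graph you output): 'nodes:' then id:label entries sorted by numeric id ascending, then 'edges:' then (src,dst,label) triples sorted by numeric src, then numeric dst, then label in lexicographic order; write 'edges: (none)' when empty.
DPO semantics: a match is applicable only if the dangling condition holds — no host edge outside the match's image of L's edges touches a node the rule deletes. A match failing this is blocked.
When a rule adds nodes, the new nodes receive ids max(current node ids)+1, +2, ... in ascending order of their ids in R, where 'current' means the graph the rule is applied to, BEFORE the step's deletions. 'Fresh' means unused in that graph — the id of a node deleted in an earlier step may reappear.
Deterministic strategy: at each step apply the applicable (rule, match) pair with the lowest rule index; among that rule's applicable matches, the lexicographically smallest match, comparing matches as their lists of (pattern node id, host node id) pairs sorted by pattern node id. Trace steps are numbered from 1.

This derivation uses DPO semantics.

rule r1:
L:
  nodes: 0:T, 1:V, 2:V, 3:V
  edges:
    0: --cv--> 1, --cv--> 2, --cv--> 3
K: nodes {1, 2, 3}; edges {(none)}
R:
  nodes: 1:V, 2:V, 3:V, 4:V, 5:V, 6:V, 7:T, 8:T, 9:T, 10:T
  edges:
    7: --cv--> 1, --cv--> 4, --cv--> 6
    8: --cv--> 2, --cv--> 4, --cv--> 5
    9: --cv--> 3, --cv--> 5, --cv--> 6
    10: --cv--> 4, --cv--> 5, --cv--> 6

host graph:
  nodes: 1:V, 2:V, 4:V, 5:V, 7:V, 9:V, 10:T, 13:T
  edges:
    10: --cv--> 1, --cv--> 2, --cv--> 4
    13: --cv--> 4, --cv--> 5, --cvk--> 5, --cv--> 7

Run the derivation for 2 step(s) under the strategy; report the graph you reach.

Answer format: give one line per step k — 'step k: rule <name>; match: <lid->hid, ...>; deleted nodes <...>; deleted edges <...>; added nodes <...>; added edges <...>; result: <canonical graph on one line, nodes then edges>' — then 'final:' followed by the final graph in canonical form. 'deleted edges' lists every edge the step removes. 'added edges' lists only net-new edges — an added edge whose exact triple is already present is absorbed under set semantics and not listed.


step 1: rule r1; match: 0->10, 1->1, 2->2, 3->4; deleted nodes 10; deleted edges (10,1,cv); (10,2,cv); (10,4,cv); added nodes 14, 15, 16, 17, 18, 19, 20; added edges (17,1,cv); (17,14,cv); (17,16,cv); (18,2,cv); (18,14,cv); (18,15,cv); (19,4,cv); (19,15,cv); (19,16,cv); (20,14,cv); (20,15,cv); (20,16,cv); result: nodes: 1:V, 2:V, 4:V, 5:V, 7:V, 9:V, 13:T, 14:V, 15:V, 16:V, 17:T, 18:T, 19:T, 20:T edges: (13,4,cv); (13,5,cv); (13,5,cvk); (13,7,cv); (17,1,cv); (17,14,cv); (17,16,cv); (18,2,cv); (18,14,cv); (18,15,cv); (19,4,cv); (19,15,cv); (19,16,cv); (20,14,cv); (20,15,cv); (20,16,cv)
step 2: rule r1; match: 0->17, 1->1, 2->14, 3->16; deleted nodes 17; deleted edges (17,1,cv); (17,14,cv); (17,16,cv); added nodes 21, 22, 23, 24, 25, 26, 27; added edges (24,1,cv); (24,21,cv); (24,23,cv); (25,14,cv); (25,21,cv); (25,22,cv); (26,16,cv); (26,22,cv); (26,23,cv); (27,21,cv); (27,22,cv); (27,23,cv); result: nodes: 1:V, 2:V, 4:V, 5:V, 7:V, 9:V, 13:T, 14:V, 15:V, 16:V, 18:T, 19:T, 20:T, 21:V, 22:V, 23:V, 24:T, 25:T, 26:T, 27:T edges: (13,4,cv); (13,5,cv); (13,5,cvk); (13,7,cv); (18,2,cv); (18,14,cv); (18,15,cv); (19,4,cv); (19,15,cv); (19,16,cv); (20,14,cv); (20,15,cv); (20,16,cv); (24,1,cv); (24,21,cv); (24,23,cv); (25,14,cv); (25,21,cv); (25,22,cv); (26,16,cv); (26,22,cv); (26,23,cv); (27,21,cv); (27,22,cv); (27,23,cv)
final:
nodes: 1:V, 2:V, 4:V, 5:V, 7:V, 9:V, 13:T, 14:V, 15:V, 16:V, 18:T, 19:T, 20:T, 21:V, 22:V, 23:V, 24:T, 25:T, 26:T, 27:T
edges: (13,4,cv); (13,5,cv); (13,5,cvk); (13,7,cv); (18,2,cv); (18,14,cv); (18,15,cv); (19,4,cv); (19,15,cv); (19,16,cv); (20,14,cv); (20,15,cv); (20,16,cv); (24,1,cv); (24,21,cv); (24,23,cv); (25,14,cv); (25,21,cv); (25,22,cv); (26,16,cv); (26,22,cv); (26,23,cv); (27,21,cv); (27,22,cv); (27,23,cv)


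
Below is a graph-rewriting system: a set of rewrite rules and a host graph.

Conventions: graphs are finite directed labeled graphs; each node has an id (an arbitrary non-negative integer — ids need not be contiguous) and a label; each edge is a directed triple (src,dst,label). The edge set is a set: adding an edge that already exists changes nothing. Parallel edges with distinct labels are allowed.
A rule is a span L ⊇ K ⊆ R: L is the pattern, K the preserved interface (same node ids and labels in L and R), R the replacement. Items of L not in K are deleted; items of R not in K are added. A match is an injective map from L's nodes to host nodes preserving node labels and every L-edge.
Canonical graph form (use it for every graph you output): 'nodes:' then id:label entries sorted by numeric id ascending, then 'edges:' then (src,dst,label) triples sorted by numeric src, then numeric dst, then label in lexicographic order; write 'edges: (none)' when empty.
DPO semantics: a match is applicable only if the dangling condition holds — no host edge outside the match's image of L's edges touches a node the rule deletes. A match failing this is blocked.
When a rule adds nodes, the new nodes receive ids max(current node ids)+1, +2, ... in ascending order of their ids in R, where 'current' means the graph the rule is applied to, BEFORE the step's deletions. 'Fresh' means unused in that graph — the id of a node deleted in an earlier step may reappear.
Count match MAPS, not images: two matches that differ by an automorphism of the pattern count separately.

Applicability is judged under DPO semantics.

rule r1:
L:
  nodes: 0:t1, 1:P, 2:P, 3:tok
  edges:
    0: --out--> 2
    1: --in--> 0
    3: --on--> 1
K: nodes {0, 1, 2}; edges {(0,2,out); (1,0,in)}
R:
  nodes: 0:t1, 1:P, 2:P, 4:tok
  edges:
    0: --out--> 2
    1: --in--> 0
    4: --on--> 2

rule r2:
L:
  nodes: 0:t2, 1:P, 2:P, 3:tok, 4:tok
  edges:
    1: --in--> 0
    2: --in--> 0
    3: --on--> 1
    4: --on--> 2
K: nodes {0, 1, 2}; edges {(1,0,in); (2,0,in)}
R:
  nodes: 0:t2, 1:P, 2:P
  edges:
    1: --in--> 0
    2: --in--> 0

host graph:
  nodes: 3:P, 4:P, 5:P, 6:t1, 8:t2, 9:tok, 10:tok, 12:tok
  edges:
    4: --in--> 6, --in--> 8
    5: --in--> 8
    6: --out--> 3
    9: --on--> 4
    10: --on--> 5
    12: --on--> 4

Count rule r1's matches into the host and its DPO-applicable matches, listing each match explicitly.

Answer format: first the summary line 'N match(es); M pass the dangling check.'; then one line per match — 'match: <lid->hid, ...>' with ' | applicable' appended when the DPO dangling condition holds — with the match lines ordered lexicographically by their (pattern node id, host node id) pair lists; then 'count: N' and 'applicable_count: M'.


2 match(es); 2 pass the dangling check.
match: 0->6, 1->4, 2->3, 3->9 | applicable
match: 0->6, 1->4, 2->3, 3->12 | applicable
count: 2
applicable_count: 2


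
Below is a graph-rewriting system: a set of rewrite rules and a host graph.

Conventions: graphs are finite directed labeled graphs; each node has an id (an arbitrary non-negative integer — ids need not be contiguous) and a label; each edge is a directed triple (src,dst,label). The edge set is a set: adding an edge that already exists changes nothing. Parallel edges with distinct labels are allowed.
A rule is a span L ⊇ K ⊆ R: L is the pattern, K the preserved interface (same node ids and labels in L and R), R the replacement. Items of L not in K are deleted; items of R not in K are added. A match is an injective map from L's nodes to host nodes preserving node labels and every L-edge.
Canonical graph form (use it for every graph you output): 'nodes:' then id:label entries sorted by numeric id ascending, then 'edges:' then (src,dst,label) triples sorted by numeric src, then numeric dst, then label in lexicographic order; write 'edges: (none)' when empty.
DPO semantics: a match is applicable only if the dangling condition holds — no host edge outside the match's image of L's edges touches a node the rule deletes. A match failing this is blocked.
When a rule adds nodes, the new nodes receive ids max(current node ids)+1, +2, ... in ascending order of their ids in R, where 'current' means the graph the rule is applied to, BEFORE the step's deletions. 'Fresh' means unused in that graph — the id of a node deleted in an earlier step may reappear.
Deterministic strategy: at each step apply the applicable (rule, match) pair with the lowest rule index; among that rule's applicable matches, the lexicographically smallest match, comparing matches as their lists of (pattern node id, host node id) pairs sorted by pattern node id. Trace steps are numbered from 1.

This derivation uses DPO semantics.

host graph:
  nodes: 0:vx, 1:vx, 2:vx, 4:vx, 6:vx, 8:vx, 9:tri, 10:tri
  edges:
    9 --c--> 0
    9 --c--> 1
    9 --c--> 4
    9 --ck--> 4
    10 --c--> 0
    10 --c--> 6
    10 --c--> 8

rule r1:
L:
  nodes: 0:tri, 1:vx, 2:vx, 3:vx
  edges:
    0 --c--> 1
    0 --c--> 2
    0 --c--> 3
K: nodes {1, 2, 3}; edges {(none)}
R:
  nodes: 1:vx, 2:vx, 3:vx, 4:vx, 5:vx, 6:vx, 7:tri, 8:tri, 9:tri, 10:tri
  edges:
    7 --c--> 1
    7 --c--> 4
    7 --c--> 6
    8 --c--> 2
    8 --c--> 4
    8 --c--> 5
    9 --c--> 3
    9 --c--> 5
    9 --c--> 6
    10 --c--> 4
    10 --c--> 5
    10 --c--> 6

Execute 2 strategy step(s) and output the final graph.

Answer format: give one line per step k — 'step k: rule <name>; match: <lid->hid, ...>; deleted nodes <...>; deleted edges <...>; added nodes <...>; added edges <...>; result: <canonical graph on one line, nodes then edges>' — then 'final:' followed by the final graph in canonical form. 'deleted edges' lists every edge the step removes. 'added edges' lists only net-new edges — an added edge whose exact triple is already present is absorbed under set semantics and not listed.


step 1: rule r1; match: 0->10, 1->0, 2->6, 3->8; deleted nodes 10; deleted edges (10,0,c); (10,6,c); (10,8,c); added nodes 11, 12, 13, 14, 15, 16, 17; added edges (14,0,c); (14,11,c); (14,13,c); (15,6,c); (15,11,c); (15,12,c); (16,8,c); (16,12,c); (16,13,c); (17,11,c); (17,12,c); (17,13,c); result: nodes: 0:vx, 1:vx, 2:vx, 4:vx, 6:vx, 8:vx, 9:tri, 11:vx, 12:vx, 13:vx, 14:tri, 15:tri, 16:tri, 17:tri edges: (9,0,c); (9,1,c); (9,4,c); (9,4,ck); (14,0,c); (14,11,c); (14,13,c); (15,6,c); (15,11,c); (15,12,c); (16,8,c); (16,12,c); (16,13,c); (17,11,c); (17,12,c); (17,13,c)
step 2: rule r1; match: 0->14, 1->0, 2->11, 3->13; deleted nodes 14; deleted edges (14,0,c); (14,11,c); (14,13,c); added nodes 18, 19, 20, 21, 22, 23, 24; added edges (21,0,c); (21,18,c); (21,20,c); (22,11,c); (22,18,c); (22,19,c); (23,13,c); (23,19,c); (23,20,c); (24,18,c); (24,19,c); (24,20,c); result: nodes: 0:vx, 1:vx, 2:vx, 4:vx, 6:vx, 8:vx, 9:tri, 11:vx, 12:vx, 13:vx, 15:tri, 16:tri, 17:tri, 18:vx, 19:vx, 20:vx, 21:tri, 22:tri, 23:tri, 24:tri edges: (9,0,c); (9,1,c); (9,4,c); (9,4,ck); (15,6,c); (15,11,c); (15,12,c); (16,8,c); (16,12,c); (16,13,c); (17,11,c); (17,12,c); (17,13,c); (21,0,c); (21,18,c); (21,20,c); (22,11,c); (22,18,c); (22,19,c); (23,13,c); (23,19,c); (23,20,c); (24,18,c); (24,19,c); (24,20,c)
final:
nodes: 0:vx, 1:vx, 2:vx, 4:vx, 6:vx, 8:vx, 9:tri, 11:vx, 12:vx, 13:vx, 15:tri, 16:tri, 17:tri, 18:vx, 19:vx, 20:vx, 21:tri, 22:tri, 23:tri, 24:tri
edges: (9,0,c); (9,1,c); (9,4,c); (9,4,ck); (15,6,c); (15,11,c); (15,12,c); (16,8,c); (16,12,c); (16,13,c); (17,11,c); (17,12,c); (17,13,c); (21,0,c); (21,18,c); (21,20,c); (22,11,c); (22,18,c); (22,19,c); (23,13,c); (23,19,c); (23,20,c); (24,18,c); (24,19,c); (24,20,c)


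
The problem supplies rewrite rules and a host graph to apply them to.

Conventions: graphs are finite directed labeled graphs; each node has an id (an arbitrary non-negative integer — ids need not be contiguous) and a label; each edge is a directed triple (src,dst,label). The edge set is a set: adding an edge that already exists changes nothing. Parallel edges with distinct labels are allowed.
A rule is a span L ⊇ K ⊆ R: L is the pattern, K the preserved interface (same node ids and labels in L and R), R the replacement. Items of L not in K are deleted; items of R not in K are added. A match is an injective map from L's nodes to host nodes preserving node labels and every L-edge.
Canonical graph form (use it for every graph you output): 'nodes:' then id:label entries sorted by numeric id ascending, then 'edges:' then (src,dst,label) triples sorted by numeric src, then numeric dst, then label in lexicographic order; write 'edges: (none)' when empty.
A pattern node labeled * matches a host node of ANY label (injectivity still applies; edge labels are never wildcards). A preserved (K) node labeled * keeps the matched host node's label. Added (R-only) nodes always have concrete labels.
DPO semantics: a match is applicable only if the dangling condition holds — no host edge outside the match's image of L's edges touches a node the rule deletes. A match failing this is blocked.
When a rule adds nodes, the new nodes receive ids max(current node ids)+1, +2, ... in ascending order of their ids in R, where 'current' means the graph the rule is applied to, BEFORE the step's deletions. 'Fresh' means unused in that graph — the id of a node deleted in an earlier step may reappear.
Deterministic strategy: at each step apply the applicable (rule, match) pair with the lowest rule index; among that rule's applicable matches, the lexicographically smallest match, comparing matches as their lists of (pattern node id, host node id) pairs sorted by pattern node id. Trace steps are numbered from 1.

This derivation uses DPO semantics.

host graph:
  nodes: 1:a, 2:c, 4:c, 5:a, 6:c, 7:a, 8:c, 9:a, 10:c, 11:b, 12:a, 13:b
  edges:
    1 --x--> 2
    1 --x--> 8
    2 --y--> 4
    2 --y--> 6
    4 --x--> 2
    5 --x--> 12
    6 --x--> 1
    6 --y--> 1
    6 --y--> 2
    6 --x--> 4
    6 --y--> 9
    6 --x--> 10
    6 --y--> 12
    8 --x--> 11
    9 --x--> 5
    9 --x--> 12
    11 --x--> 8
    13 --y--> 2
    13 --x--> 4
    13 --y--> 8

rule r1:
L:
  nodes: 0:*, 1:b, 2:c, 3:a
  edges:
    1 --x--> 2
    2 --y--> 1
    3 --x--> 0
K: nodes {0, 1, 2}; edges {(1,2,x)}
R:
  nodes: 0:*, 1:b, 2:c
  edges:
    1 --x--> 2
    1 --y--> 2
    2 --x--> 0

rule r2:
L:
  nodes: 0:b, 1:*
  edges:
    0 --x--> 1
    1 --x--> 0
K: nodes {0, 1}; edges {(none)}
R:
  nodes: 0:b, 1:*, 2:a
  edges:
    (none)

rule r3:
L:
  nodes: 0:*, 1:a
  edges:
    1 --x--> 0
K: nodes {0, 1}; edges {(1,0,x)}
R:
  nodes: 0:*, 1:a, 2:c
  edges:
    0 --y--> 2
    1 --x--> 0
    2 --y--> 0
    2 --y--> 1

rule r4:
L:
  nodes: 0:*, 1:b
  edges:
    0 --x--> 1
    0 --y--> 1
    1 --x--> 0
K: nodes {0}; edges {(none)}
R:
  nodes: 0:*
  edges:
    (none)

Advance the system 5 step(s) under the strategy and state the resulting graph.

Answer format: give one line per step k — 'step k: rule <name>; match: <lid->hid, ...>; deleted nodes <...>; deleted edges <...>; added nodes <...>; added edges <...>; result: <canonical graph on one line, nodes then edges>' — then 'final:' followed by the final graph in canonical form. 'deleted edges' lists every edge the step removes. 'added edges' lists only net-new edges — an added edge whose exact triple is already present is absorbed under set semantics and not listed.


step 1: rule r2; match: 0->11, 1->8; deleted nodes (none); deleted edges (8,11,x); (11,8,x); added nodes 14; added edges (none); result: nodes: 1:a, 2:c, 4:c, 5:a, 6:c, 7:a, 8:c, 9:a, 10:c, 11:b, 12:a, 13:b, 14:a edges: (1,2,x); (1,8,x); (2,4,y); (2,6,y); (4,2,x); (5,12,x); (6,1,x); (6,1,y); (6,2,y); (6,4,x); (6,9,y); (6,10,x); (6,12,y); (9,5,x); (9,12,x); (13,2,y); (13,4,x); (13,8,y)
step 2: rule r3; match: 0->2, 1->1; deleted nodes (none); deleted edges (none); added nodes 15; added edges (2,15,y); (15,1,y); (15,2,y); result: nodes: 1:a, 2:c, 4:c, 5:a, 6:c, 7:a, 8:c, 9:a, 10:c, 11:b, 12:a, 13:b, 14:a, 15:c edges: (1,2,x); (1,8,x); (2,4,y); (2,6,y); (2,15,y); (4,2,x); (5,12,x); (6,1,x); (6,1,y); (6,2,y); (6,4,x); (6,9,y); (6,10,x); (6,12,y); (9,5,x); (9,12,x); (13,2,y); (13,4,x); (13,8,y); (15,1,y); (15,2,y)
step 3: rule r3; match: 0->2, 1->1; deleted nodes (none); deleted edges (none); added nodes 16; added edges (2,16,y); (16,1,y); (16,2,y); result: nodes: 1:a, 2:c, 4:c, 5:a, 6:c, 7:a, 8:c, 9:a, 10:c, 11:b, 12:a, 13:b, 14:a, 15:c, 16:c edges: (1,2,x); (1,8,x); (2,4,y); (2,6,y); (2,15,y); (2,16,y); (4,2,x); (5,12,x); (6,1,x); (6,1,y); (6,2,y); (6,4,x); (6,9,y); (6,10,x); (6,12,y); (9,5,x); (9,12,x); (13,2,y); (13,4,x); (13,8,y); (15,1,y); (15,2,y); (16,1,y); (16,2,y)
step 4: rule r3; match: 0->2, 1->1; deleted nodes (none); deleted edges (none); added nodes 17; added edges (2,17,y); (17,1,y); (17,2,y); result: nodes: 1:a, 2:c, 4:c, 5:a, 6:c, 7:a, 8:c, 9:a, 10:c, 11:b, 12:a, 13:b, 14:a, 15:c, 16:c, 17:c edges: (1,2,x); (1,8,x); (2,4,y); (2,6,y); (2,15,y); (2,16,y); (2,17,y); (4,2,x); (5,12,x); (6,1,x); (6,1,y); (6,2,y); (6,4,x); (6,9,y); (6,10,x); (6,12,y); (9,5,x); (9,12,x); (13,2,y); (13,4,x); (13,8,y); (15,1,y); (15,2,y); (16,1,y); (16,2,y); (17,1,y); (17,2,y)
step 5: rule r3; match: 0->2, 1->1; deleted nodes (none); deleted edges (none); added nodes 18; added edges (2,18,y); (18,1,y); (18,2,y); result: nodes: 1:a, 2:c, 4:c, 5:a, 6:c, 7:a, 8:c, 9:a, 10:c, 11:b, 12:a, 13:b, 14:a, 15:c, 16:c, 17:c, 18:c edges: (1,2,x); (1,8,x); (2,4,y); (2,6,y); (2,15,y); (2,16,y); (2,17,y); (2,18,y); (4,2,x); (5,12,x); (6,1,x); (6,1,y); (6,2,y); (6,4,x); (6,9,y); (6,10,x); (6,12,y); (9,5,x); (9,12,x); (13,2,y); (13,4,x); (13,8,y); (15,1,y); (15,2,y); (16,1,y); (16,2,y); (17,1,y); (17,2,y); (18,1,y); (18,2,y)
final:
nodes: 1:a, 2:c, 4:c, 5:a, 6:c, 7:a, 8:c, 9:a, 10:c, 11:b, 12:a, 13:b, 14:a, 15:c, 16:c, 17:c, 18:c
edges: (1,2,x); (1,8,x); (2,4,y); (2,6,y); (2,15,y); (2,16,y); (2,17,y); (2,18,y); (4,2,x); (5,12,x); (6,1,x); (6,1,y); (6,2,y); (6,4,x); (6,9,y); (6,10,x); (6,12,y); (9,5,x); (9,12,x); (13,2,y); (13,4,x); (13,8,y); (15,1,y); (15,2,y); (16,1,y); (16,2,y); (17,1,y); (17,2,y); (18,1,y); (18,2,y)


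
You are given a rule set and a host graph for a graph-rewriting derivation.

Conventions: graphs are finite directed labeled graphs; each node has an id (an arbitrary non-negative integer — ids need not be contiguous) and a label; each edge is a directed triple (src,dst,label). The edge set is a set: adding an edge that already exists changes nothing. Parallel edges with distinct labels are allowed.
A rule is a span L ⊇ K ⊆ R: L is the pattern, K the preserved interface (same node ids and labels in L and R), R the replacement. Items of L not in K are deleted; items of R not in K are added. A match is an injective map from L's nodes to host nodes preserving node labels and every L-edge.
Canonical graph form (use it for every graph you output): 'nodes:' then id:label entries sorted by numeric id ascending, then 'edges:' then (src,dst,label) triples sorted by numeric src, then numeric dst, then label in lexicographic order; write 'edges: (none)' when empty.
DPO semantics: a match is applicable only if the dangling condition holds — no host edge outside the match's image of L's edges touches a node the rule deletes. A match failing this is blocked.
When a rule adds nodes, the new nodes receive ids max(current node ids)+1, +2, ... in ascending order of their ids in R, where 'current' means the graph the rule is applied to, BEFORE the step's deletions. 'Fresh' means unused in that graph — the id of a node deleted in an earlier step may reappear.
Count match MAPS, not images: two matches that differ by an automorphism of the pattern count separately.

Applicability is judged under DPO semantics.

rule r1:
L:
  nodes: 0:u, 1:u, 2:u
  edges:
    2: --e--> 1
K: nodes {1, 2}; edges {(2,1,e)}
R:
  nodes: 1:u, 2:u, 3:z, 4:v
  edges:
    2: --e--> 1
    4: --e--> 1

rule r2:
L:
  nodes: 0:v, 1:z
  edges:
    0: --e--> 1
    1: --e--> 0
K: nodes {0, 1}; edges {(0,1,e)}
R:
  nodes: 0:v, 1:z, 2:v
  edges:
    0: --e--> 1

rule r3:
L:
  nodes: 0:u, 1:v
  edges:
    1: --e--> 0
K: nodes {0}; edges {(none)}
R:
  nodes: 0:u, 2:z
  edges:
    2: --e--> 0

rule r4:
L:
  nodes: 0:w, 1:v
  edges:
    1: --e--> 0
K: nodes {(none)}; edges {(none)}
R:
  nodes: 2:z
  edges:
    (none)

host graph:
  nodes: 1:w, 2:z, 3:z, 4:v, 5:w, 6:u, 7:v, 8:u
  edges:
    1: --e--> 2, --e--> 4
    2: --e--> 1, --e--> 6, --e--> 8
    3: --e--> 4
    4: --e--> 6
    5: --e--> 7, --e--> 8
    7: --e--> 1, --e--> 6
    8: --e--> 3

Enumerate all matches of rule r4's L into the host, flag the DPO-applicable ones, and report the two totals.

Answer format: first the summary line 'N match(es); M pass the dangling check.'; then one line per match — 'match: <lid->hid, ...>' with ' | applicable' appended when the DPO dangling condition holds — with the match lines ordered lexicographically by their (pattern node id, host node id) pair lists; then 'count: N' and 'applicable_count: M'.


1 match(es); 0 pass the dangling check.
match: 0->1, 1->7
count: 1
applicable_count: 0


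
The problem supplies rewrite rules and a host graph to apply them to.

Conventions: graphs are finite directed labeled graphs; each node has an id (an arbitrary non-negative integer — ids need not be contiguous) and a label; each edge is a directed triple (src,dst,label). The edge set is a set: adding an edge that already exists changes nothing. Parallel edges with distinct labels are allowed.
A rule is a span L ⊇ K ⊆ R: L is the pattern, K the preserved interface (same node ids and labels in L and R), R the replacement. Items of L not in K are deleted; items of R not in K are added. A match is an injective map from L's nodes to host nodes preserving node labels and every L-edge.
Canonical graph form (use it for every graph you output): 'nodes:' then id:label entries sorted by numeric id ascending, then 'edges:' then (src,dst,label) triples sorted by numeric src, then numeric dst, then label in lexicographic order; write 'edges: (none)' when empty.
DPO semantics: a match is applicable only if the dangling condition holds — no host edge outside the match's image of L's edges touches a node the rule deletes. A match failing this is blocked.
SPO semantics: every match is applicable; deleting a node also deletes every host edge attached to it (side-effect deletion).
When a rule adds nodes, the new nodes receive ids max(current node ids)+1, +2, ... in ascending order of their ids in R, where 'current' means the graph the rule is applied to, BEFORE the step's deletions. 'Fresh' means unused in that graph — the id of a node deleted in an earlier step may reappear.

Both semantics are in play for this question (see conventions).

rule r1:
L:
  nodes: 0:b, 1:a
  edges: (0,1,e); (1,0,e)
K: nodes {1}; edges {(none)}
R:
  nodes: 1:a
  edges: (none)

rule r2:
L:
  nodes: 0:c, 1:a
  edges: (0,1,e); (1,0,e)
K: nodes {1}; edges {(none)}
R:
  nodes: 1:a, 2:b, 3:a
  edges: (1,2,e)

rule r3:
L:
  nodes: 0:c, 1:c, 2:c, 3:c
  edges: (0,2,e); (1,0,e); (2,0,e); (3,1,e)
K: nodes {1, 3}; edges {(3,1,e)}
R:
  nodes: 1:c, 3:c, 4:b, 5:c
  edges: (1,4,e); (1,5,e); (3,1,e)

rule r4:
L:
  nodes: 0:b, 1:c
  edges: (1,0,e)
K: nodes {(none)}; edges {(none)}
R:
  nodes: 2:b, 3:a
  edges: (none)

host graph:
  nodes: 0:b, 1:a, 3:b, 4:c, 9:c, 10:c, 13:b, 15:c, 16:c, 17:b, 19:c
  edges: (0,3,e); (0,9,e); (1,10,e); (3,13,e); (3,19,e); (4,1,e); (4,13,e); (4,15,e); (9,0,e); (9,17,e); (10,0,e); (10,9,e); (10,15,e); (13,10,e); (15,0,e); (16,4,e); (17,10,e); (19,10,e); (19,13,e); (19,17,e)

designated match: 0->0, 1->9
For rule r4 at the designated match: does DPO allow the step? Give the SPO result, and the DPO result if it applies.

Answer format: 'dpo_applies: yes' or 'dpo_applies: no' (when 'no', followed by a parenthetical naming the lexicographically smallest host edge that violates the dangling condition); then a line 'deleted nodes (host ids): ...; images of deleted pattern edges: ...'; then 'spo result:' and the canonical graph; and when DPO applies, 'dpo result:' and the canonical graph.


dpo_applies: no
(the rule deletes node 0, which keeps host edge (0,3,e) outside the match image — the dangling condition fails, DPO blocks; SPO proceeds and side-deletes such edges)
deleted nodes (host ids): 0, 9; images of deleted pattern edges: (9,0,e)
spo result:
nodes: 1:a, 3:b, 4:c, 10:c, 13:b, 15:c, 16:c, 17:b, 19:c, 20:b, 21:a
edges: (1,10,e); (3,13,e); (3,19,e); (4,1,e); (4,13,e); (4,15,e); (10,15,e); (13,10,e); (16,4,e); (17,10,e); (19,10,e); (19,13,e); (19,17,e)
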